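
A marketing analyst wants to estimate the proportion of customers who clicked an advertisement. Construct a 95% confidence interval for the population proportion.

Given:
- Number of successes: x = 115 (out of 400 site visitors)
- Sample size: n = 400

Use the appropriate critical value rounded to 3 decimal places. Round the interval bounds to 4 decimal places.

Sample proportion: p̂ = 115/400 = 0.287500

Check conditions for normal approximation:
  np̂ = 115 ≥ 10 ✓
  n(1-p̂) = 285 ≥ 10 ✓

The sample is large enough, so use a z-interval (normal approximation) for the proportion.

For 95% confidence, z* = 1.96 (from standard normal table)

Standard error: SE = √(p̂(1-p̂)/n) = √(0.287500×0.712500/400) = 0.02262983

Margin of error: E = z* × SE = 1.96 × 0.02262983 = 0.044354

Z-interval: p̂ ± E = 0.287500 ± 0.044354 = (0.243146, 0.331854)

Rounded to 4 decimal places:

(0.2431, 0.3319)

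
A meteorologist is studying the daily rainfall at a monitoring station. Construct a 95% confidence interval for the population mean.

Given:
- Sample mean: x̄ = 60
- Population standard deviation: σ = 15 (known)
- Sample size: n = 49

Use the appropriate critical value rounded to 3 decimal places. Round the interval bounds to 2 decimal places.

The population standard deviation σ is known, so use a z-interval (standard normal critical value).

For 95% confidence, z* = 1.96 (from standard normal table)

Standard error: SE = σ/√n = 15/√49 = 2.142857

Margin of error: E = z* × SE = 1.96 × 2.142857 = 4.2000

Z-interval: x̄ ± E = 60 ± 4.2000 = (55.8000, 64.2000)

Rounded to 2 decimal places:

(55.80, 64.20)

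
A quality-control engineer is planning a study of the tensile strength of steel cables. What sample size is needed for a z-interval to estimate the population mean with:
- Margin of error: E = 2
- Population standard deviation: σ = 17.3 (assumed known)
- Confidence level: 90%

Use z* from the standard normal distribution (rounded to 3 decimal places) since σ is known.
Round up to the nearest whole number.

Using z* since population σ is known (z-interval formula).

For 90% confidence, z* = 1.645 (from standard normal table)

Sample size formula for z-interval: n = (z*σ/E)²

n = (1.645 × 17.3 / 2)²
  = (14.229250)²
  = 202.4716

Round up to the nearest whole number: n = 203

203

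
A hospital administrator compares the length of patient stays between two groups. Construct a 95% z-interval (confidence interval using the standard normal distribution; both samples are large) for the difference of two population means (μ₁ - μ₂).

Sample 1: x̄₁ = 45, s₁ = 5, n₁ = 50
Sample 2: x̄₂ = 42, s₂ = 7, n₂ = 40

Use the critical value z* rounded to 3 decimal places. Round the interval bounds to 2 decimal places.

Both samples are large (n₁ = 50 ≥ 30, n₂ = 40 ≥ 30), so a z-interval for the difference of means applies.

Point estimate: x̄₁ - x̄₂ = 45 - 42 = 3

Standard error: SE = √(s₁²/n₁ + s₂²/n₂)
= √(5²/50 + 7²/40)
= √(0.500000 + 1.225000)
= 1.313393

For 95% confidence, z* = 1.96 (from standard normal table)
Margin of error: E = z* × SE = 1.96 × 1.313393 = 2.5742

Z-interval: (x̄₁ - x̄₂) ± E = 3 ± 2.5742 = (0.4258, 5.5742)

Rounded to 2 decimal places:

(0.43, 5.57)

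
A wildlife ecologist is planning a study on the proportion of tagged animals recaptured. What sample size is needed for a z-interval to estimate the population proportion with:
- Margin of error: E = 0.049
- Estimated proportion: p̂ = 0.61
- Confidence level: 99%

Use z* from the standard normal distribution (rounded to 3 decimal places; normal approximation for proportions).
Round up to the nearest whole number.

Using z* for proportion z-interval (normal approximation).

For 99% confidence, z* = 2.576 (from standard normal table)

Sample size formula for proportion z-interval: n = z*²p̂(1-p̂)/E²

n = 2.576² × 0.61 × 0.39 / 0.049²
  = 6.635776 × 0.2379 / 0.002401
  = 657.4973

Round up to the nearest whole number: n = 658

658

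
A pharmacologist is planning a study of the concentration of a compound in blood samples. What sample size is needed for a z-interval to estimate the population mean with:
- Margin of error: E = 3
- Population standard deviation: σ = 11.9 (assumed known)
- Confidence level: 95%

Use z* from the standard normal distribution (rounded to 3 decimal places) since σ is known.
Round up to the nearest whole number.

Using z* since population σ is known (z-interval formula).

For 95% confidence, z* = 1.96 (from standard normal table)

Sample size formula for z-interval: n = (z*σ/E)²

n = (1.96 × 11.9 / 3)²
  = (7.774667)²
  = 60.4454

Round up to the nearest whole number: n = 61

61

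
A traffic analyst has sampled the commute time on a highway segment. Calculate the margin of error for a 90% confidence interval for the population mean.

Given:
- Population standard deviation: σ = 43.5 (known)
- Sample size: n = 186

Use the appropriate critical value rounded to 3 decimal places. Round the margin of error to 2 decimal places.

The population standard deviation σ is known, so use the z-interval margin of error formula.

For 90% confidence, z* = 1.645 (from standard normal table)

Margin of error formula for z-interval: E = z* × σ/√n

E = 1.645 × 43.5/√186
  = 1.645 × 3.189575
  = 5.2469

Rounded to 2 decimal places:

5.25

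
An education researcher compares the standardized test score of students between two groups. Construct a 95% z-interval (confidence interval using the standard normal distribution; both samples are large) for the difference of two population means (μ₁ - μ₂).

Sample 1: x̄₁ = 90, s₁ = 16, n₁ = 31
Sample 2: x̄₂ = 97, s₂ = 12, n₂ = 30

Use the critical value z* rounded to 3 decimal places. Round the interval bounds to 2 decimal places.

Both samples are large (n₁ = 31 ≥ 30, n₂ = 30 ≥ 30), so a z-interval for the difference of means applies.

Point estimate: x̄₁ - x̄₂ = 90 - 97 = -7

Standard error: SE = √(s₁²/n₁ + s₂²/n₂)
= √(16²/31 + 12²/30)
= √(8.258065 + 4.800000)
= 3.613594

For 95% confidence, z* = 1.96 (from standard normal table)
Margin of error: E = z* × SE = 1.96 × 3.613594 = 7.0826

Z-interval: (x̄₁ - x̄₂) ± E = -7 ± 7.0826 = (-14.0826, 0.0826)

Rounded to 2 decimal places:

(-14.08, 0.08)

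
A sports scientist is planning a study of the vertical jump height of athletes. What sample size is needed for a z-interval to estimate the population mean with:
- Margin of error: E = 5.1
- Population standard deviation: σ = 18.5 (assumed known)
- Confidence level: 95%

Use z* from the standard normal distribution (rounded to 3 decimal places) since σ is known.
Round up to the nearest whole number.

Using z* since population σ is known (z-interval formula).

For 95% confidence, z* = 1.96 (from standard normal table)

Sample size formula for z-interval: n = (z*σ/E)²

n = (1.96 × 18.5 / 5.1)²
  = (7.109804)²
  = 50.5493

Round up to the nearest whole number: n = 51

51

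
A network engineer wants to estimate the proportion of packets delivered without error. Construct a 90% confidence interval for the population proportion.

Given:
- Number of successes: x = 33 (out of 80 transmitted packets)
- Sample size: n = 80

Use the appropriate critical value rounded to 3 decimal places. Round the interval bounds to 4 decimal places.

Sample proportion: p̂ = 33/80 = 0.412500

Check conditions for normal approximation:
  np̂ = 33 ≥ 10 ✓
  n(1-p̂) = 47 ≥ 10 ✓

The sample is large enough, so use a z-interval (normal approximation) for the proportion.

For 90% confidence, z* = 1.645 (from standard normal table)

Standard error: SE = √(p̂(1-p̂)/n) = √(0.412500×0.587500/80) = 0.05503905

Margin of error: E = z* × SE = 1.645 × 0.05503905 = 0.090539

Z-interval: p̂ ± E = 0.412500 ± 0.090539 = (0.321961, 0.503039)

Rounded to 4 decimal places:

(0.3220, 0.5030)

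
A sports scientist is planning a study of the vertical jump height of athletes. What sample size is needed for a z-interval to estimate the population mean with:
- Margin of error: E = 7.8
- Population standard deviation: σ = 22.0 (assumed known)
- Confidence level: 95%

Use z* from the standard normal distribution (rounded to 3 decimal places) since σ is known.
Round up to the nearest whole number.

Using z* since population σ is known (z-interval formula).

For 95% confidence, z* = 1.96 (from standard normal table)

Sample size formula for z-interval: n = (z*σ/E)²

n = (1.96 × 22.0 / 7.8)²
  = (5.528205)²
  = 30.5611

Round up to the nearest whole number: n = 31

31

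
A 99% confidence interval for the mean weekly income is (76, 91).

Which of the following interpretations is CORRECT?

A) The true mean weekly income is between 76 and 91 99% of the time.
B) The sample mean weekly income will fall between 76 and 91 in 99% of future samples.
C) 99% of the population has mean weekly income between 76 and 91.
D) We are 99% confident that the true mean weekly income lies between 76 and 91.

A confidence interval represents our confidence in the procedure, not a probability statement about the parameter.

Key concept: If we repeated this sampling process many times and computed a 99% CI each time, about 99% of those intervals would contain the true population parameter.

For this specific interval (76, 91):
- Midpoint (point estimate): 83.5
- Margin of error: 7.5

The correct interpretation is the one stating confidence that the true parameter lies in the interval — option D.

D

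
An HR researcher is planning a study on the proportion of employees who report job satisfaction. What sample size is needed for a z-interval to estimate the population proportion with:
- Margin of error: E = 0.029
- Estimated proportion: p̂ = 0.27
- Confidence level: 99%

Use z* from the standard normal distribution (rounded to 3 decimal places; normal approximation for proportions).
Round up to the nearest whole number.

Using z* for proportion z-interval (normal approximation).

For 99% confidence, z* = 2.576 (from standard normal table)

Sample size formula for proportion z-interval: n = z*²p̂(1-p̂)/E²

n = 2.576² × 0.27 × 0.73 / 0.029²
  = 6.635776 × 0.1971 / 0.000841
  = 1555.1860

Round up to the nearest whole number: n = 1556

1556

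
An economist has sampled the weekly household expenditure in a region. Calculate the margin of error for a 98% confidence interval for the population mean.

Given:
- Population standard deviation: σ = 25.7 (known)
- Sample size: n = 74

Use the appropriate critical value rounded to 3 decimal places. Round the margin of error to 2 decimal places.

The population standard deviation σ is known, so use the z-interval margin of error formula.

For 98% confidence, z* = 2.326 (from standard normal table)

Margin of error formula for z-interval: E = z* × σ/√n

E = 2.326 × 25.7/√74
  = 2.326 × 2.987564
  = 6.9491

Rounded to 2 decimal places:

6.95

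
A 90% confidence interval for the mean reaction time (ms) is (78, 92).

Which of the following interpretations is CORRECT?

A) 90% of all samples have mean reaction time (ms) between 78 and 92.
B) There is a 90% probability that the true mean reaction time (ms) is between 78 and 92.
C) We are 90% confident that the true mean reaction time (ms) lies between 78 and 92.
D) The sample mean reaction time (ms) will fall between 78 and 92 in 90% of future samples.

A confidence interval represents our confidence in the procedure, not a probability statement about the parameter.

Key concept: If we repeated this sampling process many times and computed a 90% CI each time, about 90% of those intervals would contain the true population parameter.

For this specific interval (78, 92):
- Midpoint (point estimate): 85
- Margin of error: 7

The correct interpretation is the one stating confidence that the true parameter lies in the interval — option C.

C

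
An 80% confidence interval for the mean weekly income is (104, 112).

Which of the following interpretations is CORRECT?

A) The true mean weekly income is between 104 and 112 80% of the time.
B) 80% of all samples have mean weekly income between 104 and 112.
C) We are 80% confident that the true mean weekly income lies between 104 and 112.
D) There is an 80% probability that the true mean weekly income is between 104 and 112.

A confidence interval represents our confidence in the procedure, not a probability statement about the parameter.

Key concept: If we repeated this sampling process many times and computed an 80% CI each time, about 80% of those intervals would contain the true population parameter.

For this specific interval (104, 112):
- Midpoint (point estimate): 108
- Margin of error: 4

The correct interpretation is the one stating confidence that the true parameter lies in the interval — option C.

C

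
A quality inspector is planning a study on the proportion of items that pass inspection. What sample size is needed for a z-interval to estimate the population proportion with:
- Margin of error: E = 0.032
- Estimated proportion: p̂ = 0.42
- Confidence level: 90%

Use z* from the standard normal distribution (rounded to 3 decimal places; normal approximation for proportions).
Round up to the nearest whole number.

Using z* for proportion z-interval (normal approximation).

For 90% confidence, z* = 1.645 (from standard normal table)

Sample size formula for proportion z-interval: n = z*²p̂(1-p̂)/E²

n = 1.645² × 0.42 × 0.58 / 0.032²
  = 2.706025 × 0.2436 / 0.001024
  = 643.7380

Round up to the nearest whole number: n = 644

644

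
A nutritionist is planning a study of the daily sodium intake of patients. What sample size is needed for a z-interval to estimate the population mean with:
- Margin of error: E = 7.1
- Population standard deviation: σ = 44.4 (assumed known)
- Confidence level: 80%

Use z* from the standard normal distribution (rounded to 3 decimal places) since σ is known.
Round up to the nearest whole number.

Using z* since population σ is known (z-interval formula).

For 80% confidence, z* = 1.282 (from standard normal table)

Sample size formula for z-interval: n = (z*σ/E)²

n = (1.282 × 44.4 / 7.1)²
  = (8.017014)²
  = 64.2725

Round up to the nearest whole number: n = 65

65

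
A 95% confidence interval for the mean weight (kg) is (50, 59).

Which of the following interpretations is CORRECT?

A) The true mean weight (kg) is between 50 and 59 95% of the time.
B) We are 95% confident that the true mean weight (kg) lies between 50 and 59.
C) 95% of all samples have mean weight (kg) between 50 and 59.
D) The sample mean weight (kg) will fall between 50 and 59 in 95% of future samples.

A confidence interval represents our confidence in the procedure, not a probability statement about the parameter.

Key concept: If we repeated this sampling process many times and computed a 95% CI each time, about 95% of those intervals would contain the true population parameter.

For this specific interval (50, 59):
- Midpoint (point estimate): 54.5
- Margin of error: 4.5

The correct interpretation is the one stating confidence that the true parameter lies in the interval — option B.

B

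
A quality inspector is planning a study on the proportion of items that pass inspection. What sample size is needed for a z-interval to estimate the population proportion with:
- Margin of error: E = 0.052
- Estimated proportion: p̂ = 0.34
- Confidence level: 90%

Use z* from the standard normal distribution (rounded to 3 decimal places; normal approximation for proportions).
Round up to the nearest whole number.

Using z* for proportion z-interval (normal approximation).

For 90% confidence, z* = 1.645 (from standard normal table)

Sample size formula for proportion z-interval: n = z*²p̂(1-p̂)/E²

n = 1.645² × 0.34 × 0.66 / 0.052²
  = 2.706025 × 0.2244 / 0.002704
  = 224.5681

Round up to the nearest whole number: n = 225

225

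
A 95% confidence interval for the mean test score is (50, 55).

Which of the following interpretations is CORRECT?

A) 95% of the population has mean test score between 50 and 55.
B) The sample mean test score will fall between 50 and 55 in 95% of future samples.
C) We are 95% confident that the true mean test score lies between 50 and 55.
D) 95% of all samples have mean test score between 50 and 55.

A confidence interval represents our confidence in the procedure, not a probability statement about the parameter.

Key concept: If we repeated this sampling process many times and computed a 95% CI each time, about 95% of those intervals would contain the true population parameter.

For this specific interval (50, 55):
- Midpoint (point estimate): 52.5
- Margin of error: 2.5

The correct interpretation is the one stating confidence that the true parameter lies in the interval — option C.

C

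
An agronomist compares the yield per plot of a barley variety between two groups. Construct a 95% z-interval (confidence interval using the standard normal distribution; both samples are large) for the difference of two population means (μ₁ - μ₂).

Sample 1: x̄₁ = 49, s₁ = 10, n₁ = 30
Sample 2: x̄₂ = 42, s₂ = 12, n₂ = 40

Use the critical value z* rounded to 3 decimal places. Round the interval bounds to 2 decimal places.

Both samples are large (n₁ = 30 ≥ 30, n₂ = 40 ≥ 30), so a z-interval for the difference of means applies.

Point estimate: x̄₁ - x̄₂ = 49 - 42 = 7

Standard error: SE = √(s₁²/n₁ + s₂²/n₂)
= √(10²/30 + 12²/40)
= √(3.333333 + 3.600000)
= 2.633122

For 95% confidence, z* = 1.96 (from standard normal table)
Margin of error: E = z* × SE = 1.96 × 2.633122 = 5.1609

Z-interval: (x̄₁ - x̄₂) ± E = 7 ± 5.1609 = (1.8391, 12.1609)

Rounded to 2 decimal places:

(1.84, 12.16)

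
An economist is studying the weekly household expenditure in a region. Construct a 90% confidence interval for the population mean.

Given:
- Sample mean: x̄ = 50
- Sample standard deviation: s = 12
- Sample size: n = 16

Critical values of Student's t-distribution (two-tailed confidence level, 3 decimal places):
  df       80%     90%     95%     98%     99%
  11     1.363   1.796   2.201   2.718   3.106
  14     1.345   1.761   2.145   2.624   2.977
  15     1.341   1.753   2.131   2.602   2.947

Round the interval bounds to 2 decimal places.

The population standard deviation σ is unknown (only the sample standard deviation s is given), so use a t-interval with df = n - 1 = 16 - 1 = 15.

For 90% confidence with df = 15, t* = 1.753 (from t-table)

Standard error: SE = s/√n = 12/√16 = 3.000000

Margin of error: E = t* × SE = 1.753 × 3.000000 = 5.2590

T-interval: x̄ ± E = 50 ± 5.2590 = (44.7410, 55.2590)

Rounded to 2 decimal places:

(44.74, 55.26)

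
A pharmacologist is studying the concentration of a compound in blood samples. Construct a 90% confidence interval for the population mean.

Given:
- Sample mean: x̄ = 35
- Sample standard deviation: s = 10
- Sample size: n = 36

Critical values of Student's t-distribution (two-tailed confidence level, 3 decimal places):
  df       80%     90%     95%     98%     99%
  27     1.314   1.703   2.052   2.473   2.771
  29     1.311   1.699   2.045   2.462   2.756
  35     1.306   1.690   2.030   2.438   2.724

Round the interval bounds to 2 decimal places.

The population standard deviation σ is unknown (only the sample standard deviation s is given), so use a t-interval with df = n - 1 = 36 - 1 = 35.

For 90% confidence with df = 35, t* = 1.690 (from t-table)

Standard error: SE = s/√n = 10/√36 = 1.666667

Margin of error: E = t* × SE = 1.690 × 1.666667 = 2.8167

T-interval: x̄ ± E = 35 ± 2.8167 = (32.1833, 37.8167)

Rounded to 2 decimal places:

(32.18, 37.82)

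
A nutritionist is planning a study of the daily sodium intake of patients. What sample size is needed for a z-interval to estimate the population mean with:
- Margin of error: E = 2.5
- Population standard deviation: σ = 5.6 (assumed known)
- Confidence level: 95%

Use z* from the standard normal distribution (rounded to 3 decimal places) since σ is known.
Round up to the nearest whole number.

Using z* since population σ is known (z-interval formula).

For 95% confidence, z* = 1.96 (from standard normal table)

Sample size formula for z-interval: n = (z*σ/E)²

n = (1.96 × 5.6 / 2.5)²
  = (4.390400)²
  = 19.2756

Round up to the nearest whole number: n = 20

20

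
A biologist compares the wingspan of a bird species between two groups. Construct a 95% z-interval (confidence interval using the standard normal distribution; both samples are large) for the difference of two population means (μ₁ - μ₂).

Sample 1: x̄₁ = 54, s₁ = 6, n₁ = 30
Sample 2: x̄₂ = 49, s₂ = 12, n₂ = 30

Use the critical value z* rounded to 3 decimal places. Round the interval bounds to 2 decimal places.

Both samples are large (n₁ = 30 ≥ 30, n₂ = 30 ≥ 30), so a z-interval for the difference of means applies.

Point estimate: x̄₁ - x̄₂ = 54 - 49 = 5

Standard error: SE = √(s₁²/n₁ + s₂²/n₂)
= √(6²/30 + 12²/30)
= √(1.200000 + 4.800000)
= 2.449490

For 95% confidence, z* = 1.96 (from standard normal table)
Margin of error: E = z* × SE = 1.96 × 2.449490 = 4.8010

Z-interval: (x̄₁ - x̄₂) ± E = 5 ± 4.8010 = (0.1990, 9.8010)

Rounded to 2 decimal places:

(0.20, 9.80)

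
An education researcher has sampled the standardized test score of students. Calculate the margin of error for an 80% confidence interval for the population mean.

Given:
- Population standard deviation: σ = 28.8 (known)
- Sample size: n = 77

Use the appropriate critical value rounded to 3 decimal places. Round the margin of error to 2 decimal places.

The population standard deviation σ is known, so use the z-interval margin of error formula.

For 80% confidence, z* = 1.282 (from standard normal table)

Margin of error formula for z-interval: E = z* × σ/√n

E = 1.282 × 28.8/√77
  = 1.282 × 3.282065
  = 4.2076

Rounded to 2 decimal places:

4.21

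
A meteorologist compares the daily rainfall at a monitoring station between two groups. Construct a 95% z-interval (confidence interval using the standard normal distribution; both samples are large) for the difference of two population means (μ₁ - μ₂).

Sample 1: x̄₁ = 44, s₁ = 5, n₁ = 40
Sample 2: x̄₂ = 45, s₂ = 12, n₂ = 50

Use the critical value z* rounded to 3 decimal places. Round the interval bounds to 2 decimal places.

Both samples are large (n₁ = 40 ≥ 30, n₂ = 50 ≥ 30), so a z-interval for the difference of means applies.

Point estimate: x̄₁ - x̄₂ = 44 - 45 = -1

Standard error: SE = √(s₁²/n₁ + s₂²/n₂)
= √(5²/40 + 12²/50)
= √(0.625000 + 2.880000)
= 1.872165

For 95% confidence, z* = 1.96 (from standard normal table)
Margin of error: E = z* × SE = 1.96 × 1.872165 = 3.6694

Z-interval: (x̄₁ - x̄₂) ± E = -1 ± 3.6694 = (-4.6694, 2.6694)

Rounded to 2 decimal places:

(-4.67, 2.67)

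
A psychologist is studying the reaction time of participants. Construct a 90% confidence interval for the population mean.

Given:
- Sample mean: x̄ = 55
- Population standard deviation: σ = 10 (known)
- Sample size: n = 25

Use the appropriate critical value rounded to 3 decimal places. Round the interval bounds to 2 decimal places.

The population standard deviation σ is known, so use a z-interval (standard normal critical value).

For 90% confidence, z* = 1.645 (from standard normal table)

Standard error: SE = σ/√n = 10/√25 = 2.000000

Margin of error: E = z* × SE = 1.645 × 2.000000 = 3.2900

Z-interval: x̄ ± E = 55 ± 3.2900 = (51.7100, 58.2900)

Rounded to 2 decimal places:

(51.71, 58.29)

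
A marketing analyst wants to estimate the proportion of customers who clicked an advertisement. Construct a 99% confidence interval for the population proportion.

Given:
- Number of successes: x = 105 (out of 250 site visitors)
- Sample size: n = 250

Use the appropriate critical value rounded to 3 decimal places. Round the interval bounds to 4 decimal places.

Sample proportion: p̂ = 105/250 = 0.420000

Check conditions for normal approximation:
  np̂ = 105 ≥ 10 ✓
  n(1-p̂) = 145 ≥ 10 ✓

The sample is large enough, so use a z-interval (normal approximation) for the proportion.

For 99% confidence, z* = 2.576 (from standard normal table)

Standard error: SE = √(p̂(1-p̂)/n) = √(0.420000×0.580000/250) = 0.03121538

Margin of error: E = z* × SE = 2.576 × 0.03121538 = 0.080411

Z-interval: p̂ ± E = 0.420000 ± 0.080411 = (0.339589, 0.500411)

Rounded to 4 decimal places:

(0.3396, 0.5004)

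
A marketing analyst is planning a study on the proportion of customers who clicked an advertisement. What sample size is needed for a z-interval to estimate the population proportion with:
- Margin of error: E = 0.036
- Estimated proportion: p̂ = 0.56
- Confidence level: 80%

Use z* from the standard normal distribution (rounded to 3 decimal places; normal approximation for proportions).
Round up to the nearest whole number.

Using z* for proportion z-interval (normal approximation).

For 80% confidence, z* = 1.282 (from standard normal table)

Sample size formula for proportion z-interval: n = z*²p̂(1-p̂)/E²

n = 1.282² × 0.56 × 0.44 / 0.036²
  = 1.643524 × 0.2464 / 0.001296
  = 312.4725

Round up to the nearest whole number: n = 313

313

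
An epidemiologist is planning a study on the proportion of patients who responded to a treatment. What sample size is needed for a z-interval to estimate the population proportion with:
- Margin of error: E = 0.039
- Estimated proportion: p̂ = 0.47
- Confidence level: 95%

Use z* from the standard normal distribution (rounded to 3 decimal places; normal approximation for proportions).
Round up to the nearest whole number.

Using z* for proportion z-interval (normal approximation).

For 95% confidence, z* = 1.96 (from standard normal table)

Sample size formula for proportion z-interval: n = z*²p̂(1-p̂)/E²

n = 1.96² × 0.47 × 0.53 / 0.039²
  = 3.8416 × 0.2491 / 0.001521
  = 629.1536

Round up to the nearest whole number: n = 630

630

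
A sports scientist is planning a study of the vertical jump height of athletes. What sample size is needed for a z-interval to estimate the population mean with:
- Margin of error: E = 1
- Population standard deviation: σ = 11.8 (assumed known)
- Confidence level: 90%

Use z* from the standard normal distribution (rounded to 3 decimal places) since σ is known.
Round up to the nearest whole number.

Using z* since population σ is known (z-interval formula).

For 90% confidence, z* = 1.645 (from standard normal table)

Sample size formula for z-interval: n = (z*σ/E)²

n = (1.645 × 11.8 / 1)²
  = (19.411000)²
  = 376.7869

Round up to the nearest whole number: n = 377

377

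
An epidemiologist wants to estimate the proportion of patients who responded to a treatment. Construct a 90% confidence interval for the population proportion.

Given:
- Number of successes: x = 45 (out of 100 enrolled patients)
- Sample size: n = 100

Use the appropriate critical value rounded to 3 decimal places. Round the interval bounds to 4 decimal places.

Sample proportion: p̂ = 45/100 = 0.450000

Check conditions for normal approximation:
  np̂ = 45 ≥ 10 ✓
  n(1-p̂) = 55 ≥ 10 ✓

The sample is large enough, so use a z-interval (normal approximation) for the proportion.

For 90% confidence, z* = 1.645 (from standard normal table)

Standard error: SE = √(p̂(1-p̂)/n) = √(0.450000×0.550000/100) = 0.04974937

Margin of error: E = z* × SE = 1.645 × 0.04974937 = 0.081838

Z-interval: p̂ ± E = 0.450000 ± 0.081838 = (0.368162, 0.531838)

Rounded to 4 decimal places:

(0.3682, 0.5318)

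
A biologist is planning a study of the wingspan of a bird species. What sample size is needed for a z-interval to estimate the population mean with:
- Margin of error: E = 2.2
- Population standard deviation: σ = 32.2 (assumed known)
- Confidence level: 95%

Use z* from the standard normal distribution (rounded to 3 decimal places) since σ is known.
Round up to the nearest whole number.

Using z* since population σ is known (z-interval formula).

For 95% confidence, z* = 1.96 (from standard normal table)

Sample size formula for z-interval: n = (z*σ/E)²

n = (1.96 × 32.2 / 2.2)²
  = (28.687273)²
  = 822.9596

Round up to the nearest whole number: n = 823

823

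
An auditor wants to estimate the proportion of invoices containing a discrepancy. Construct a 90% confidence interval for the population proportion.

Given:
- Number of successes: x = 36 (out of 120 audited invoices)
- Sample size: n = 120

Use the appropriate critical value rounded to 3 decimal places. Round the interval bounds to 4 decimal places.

Sample proportion: p̂ = 36/120 = 0.300000

Check conditions for normal approximation:
  np̂ = 36 ≥ 10 ✓
  n(1-p̂) = 84 ≥ 10 ✓

The sample is large enough, so use a z-interval (normal approximation) for the proportion.

For 90% confidence, z* = 1.645 (from standard normal table)

Standard error: SE = √(p̂(1-p̂)/n) = √(0.300000×0.700000/120) = 0.04183300

Margin of error: E = z* × SE = 1.645 × 0.04183300 = 0.068815

Z-interval: p̂ ± E = 0.300000 ± 0.068815 = (0.231185, 0.368815)

Rounded to 4 decimal places:

(0.2312, 0.3688)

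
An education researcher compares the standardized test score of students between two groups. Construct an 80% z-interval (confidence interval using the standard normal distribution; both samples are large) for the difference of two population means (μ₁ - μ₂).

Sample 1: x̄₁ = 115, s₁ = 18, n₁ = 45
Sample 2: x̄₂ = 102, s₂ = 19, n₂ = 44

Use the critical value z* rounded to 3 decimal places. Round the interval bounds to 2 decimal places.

Both samples are large (n₁ = 45 ≥ 30, n₂ = 44 ≥ 30), so a z-interval for the difference of means applies.

Point estimate: x̄₁ - x̄₂ = 115 - 102 = 13

Standard error: SE = √(s₁²/n₁ + s₂²/n₂)
= √(18²/45 + 19²/44)
= √(7.200000 + 8.204545)
= 3.924862

For 80% confidence, z* = 1.282 (from standard normal table)
Margin of error: E = z* × SE = 1.282 × 3.924862 = 5.0317

Z-interval: (x̄₁ - x̄₂) ± E = 13 ± 5.0317 = (7.9683, 18.0317)

Rounded to 2 decimal places:

(7.97, 18.03)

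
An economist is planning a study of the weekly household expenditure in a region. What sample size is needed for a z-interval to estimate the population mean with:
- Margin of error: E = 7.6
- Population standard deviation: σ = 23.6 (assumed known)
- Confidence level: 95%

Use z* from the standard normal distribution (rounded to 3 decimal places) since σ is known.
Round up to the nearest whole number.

Using z* since population σ is known (z-interval formula).

For 95% confidence, z* = 1.96 (from standard normal table)

Sample size formula for z-interval: n = (z*σ/E)²

n = (1.96 × 23.6 / 7.6)²
  = (6.086316)²
  = 37.0432

Round up to the nearest whole number: n = 38

38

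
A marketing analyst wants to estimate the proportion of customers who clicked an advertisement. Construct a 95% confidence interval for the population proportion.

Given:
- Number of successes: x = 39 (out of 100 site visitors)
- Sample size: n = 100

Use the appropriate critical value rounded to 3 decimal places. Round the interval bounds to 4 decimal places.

Sample proportion: p̂ = 39/100 = 0.390000

Check conditions for normal approximation:
  np̂ = 39 ≥ 10 ✓
  n(1-p̂) = 61 ≥ 10 ✓

The sample is large enough, so use a z-interval (normal approximation) for the proportion.

For 95% confidence, z* = 1.96 (from standard normal table)

Standard error: SE = √(p̂(1-p̂)/n) = √(0.390000×0.610000/100) = 0.04877499

Margin of error: E = z* × SE = 1.96 × 0.04877499 = 0.095599

Z-interval: p̂ ± E = 0.390000 ± 0.095599 = (0.294401, 0.485599)

Rounded to 4 decimal places:

(0.2944, 0.4856)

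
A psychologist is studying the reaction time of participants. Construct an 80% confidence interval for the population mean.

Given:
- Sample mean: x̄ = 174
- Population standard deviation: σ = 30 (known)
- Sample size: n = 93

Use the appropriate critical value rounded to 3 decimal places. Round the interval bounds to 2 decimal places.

The population standard deviation σ is known, so use a z-interval (standard normal critical value).

For 80% confidence, z* = 1.282 (from standard normal table)

Standard error: SE = σ/√n = 30/√93 = 3.110855

Margin of error: E = z* × SE = 1.282 × 3.110855 = 3.9881

Z-interval: x̄ ± E = 174 ± 3.9881 = (170.0119, 177.9881)

Rounded to 2 decimal places:

(170.01, 177.99)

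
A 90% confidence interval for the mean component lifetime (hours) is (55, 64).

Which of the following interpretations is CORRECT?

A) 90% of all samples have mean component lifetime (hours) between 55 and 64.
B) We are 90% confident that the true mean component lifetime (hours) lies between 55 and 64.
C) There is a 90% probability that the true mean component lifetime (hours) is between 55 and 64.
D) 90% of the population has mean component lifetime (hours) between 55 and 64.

A confidence interval represents our confidence in the procedure, not a probability statement about the parameter.

Key concept: If we repeated this sampling process many times and computed a 90% CI each time, about 90% of those intervals would contain the true population parameter.

For this specific interval (55, 64):
- Midpoint (point estimate): 59.5
- Margin of error: 4.5

The correct interpretation is the one stating confidence that the true parameter lies in the interval — option B.

B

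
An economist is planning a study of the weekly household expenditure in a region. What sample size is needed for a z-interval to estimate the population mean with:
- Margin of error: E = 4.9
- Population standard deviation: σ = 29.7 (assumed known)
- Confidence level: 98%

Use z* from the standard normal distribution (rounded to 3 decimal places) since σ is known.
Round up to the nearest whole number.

Using z* since population σ is known (z-interval formula).

For 98% confidence, z* = 2.326 (from standard normal table)

Sample size formula for z-interval: n = (z*σ/E)²

n = (2.326 × 29.7 / 4.9)²
  = (14.098408)²
  = 198.7651

Round up to the nearest whole number: n = 199

199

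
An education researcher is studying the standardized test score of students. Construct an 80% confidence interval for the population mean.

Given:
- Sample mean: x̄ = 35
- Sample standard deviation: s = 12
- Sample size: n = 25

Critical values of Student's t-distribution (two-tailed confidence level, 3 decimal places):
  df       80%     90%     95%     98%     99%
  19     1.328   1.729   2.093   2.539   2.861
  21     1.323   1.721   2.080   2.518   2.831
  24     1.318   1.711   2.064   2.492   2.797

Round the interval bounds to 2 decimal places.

The population standard deviation σ is unknown (only the sample standard deviation s is given), so use a t-interval with df = n - 1 = 25 - 1 = 24.

For 80% confidence with df = 24, t* = 1.318 (from t-table)

Standard error: SE = s/√n = 12/√25 = 2.400000

Margin of error: E = t* × SE = 1.318 × 2.400000 = 3.1632

T-interval: x̄ ± E = 35 ± 3.1632 = (31.8368, 38.1632)

Rounded to 2 decimal places:

(31.84, 38.16)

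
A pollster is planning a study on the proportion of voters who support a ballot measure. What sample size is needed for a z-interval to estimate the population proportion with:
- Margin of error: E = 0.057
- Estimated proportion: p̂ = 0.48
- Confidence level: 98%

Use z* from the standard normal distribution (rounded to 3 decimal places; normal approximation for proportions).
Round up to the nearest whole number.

Using z* for proportion z-interval (normal approximation).

For 98% confidence, z* = 2.326 (from standard normal table)

Sample size formula for proportion z-interval: n = z*²p̂(1-p̂)/E²

n = 2.326² × 0.48 × 0.52 / 0.057²
  = 5.410276 × 0.2496 / 0.003249
  = 415.6371

Round up to the nearest whole number: n = 416

416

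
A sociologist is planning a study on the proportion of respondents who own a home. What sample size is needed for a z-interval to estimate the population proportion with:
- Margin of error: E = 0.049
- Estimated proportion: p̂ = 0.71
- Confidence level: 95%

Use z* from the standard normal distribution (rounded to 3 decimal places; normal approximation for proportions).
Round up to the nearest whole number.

Using z* for proportion z-interval (normal approximation).

For 95% confidence, z* = 1.96 (from standard normal table)

Sample size formula for proportion z-interval: n = z*²p̂(1-p̂)/E²

n = 1.96² × 0.71 × 0.29 / 0.049²
  = 3.8416 × 0.2059 / 0.002401
  = 329.4400

Round up to the nearest whole number: n = 330

330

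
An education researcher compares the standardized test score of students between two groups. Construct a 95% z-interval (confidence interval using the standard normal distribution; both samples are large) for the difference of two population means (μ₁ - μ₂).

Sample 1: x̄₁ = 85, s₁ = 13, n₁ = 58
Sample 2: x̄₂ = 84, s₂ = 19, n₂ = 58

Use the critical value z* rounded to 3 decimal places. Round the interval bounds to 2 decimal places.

Both samples are large (n₁ = 58 ≥ 30, n₂ = 58 ≥ 30), so a z-interval for the difference of means applies.

Point estimate: x̄₁ - x̄₂ = 85 - 84 = 1

Standard error: SE = √(s₁²/n₁ + s₂²/n₂)
= √(13²/58 + 19²/58)
= √(2.913793 + 6.224138)
= 3.022901

For 95% confidence, z* = 1.96 (from standard normal table)
Margin of error: E = z* × SE = 1.96 × 3.022901 = 5.9249

Z-interval: (x̄₁ - x̄₂) ± E = 1 ± 5.9249 = (-4.9249, 6.9249)

Rounded to 2 decimal places:

(-4.92, 6.92)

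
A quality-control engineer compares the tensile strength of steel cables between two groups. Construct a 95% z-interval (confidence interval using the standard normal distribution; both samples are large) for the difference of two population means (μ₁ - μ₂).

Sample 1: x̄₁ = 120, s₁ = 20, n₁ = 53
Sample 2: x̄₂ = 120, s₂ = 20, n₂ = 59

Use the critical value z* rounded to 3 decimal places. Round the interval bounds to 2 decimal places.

Both samples are large (n₁ = 53 ≥ 30, n₂ = 59 ≥ 30), so a z-interval for the difference of means applies.

Point estimate: x̄₁ - x̄₂ = 120 - 120 = 0

Standard error: SE = √(s₁²/n₁ + s₂²/n₂)
= √(20²/53 + 20²/59)
= √(7.547170 + 6.779661)
= 3.785080

For 95% confidence, z* = 1.96 (from standard normal table)
Margin of error: E = z* × SE = 1.96 × 3.785080 = 7.4188

Z-interval: (x̄₁ - x̄₂) ± E = 0 ± 7.4188 = (-7.4188, 7.4188)

Rounded to 2 decimal places:

(-7.42, 7.42)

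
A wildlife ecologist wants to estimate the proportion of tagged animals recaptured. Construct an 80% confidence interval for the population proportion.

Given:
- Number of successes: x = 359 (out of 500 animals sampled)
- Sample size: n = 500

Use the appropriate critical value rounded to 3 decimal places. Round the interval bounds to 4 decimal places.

Sample proportion: p̂ = 359/500 = 0.718000

Check conditions for normal approximation:
  np̂ = 359 ≥ 10 ✓
  n(1-p̂) = 141 ≥ 10 ✓

The sample is large enough, so use a z-interval (normal approximation) for the proportion.

For 80% confidence, z* = 1.282 (from standard normal table)

Standard error: SE = √(p̂(1-p̂)/n) = √(0.718000×0.282000/500) = 0.02012342

Margin of error: E = z* × SE = 1.282 × 0.02012342 = 0.025798

Z-interval: p̂ ± E = 0.718000 ± 0.025798 = (0.692202, 0.743798)

Rounded to 4 decimal places:

(0.6922, 0.7438)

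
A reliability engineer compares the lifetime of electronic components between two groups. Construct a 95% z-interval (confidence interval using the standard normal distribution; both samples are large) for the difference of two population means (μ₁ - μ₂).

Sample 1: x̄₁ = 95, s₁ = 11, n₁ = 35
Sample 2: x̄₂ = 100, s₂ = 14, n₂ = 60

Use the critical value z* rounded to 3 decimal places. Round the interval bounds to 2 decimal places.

Both samples are large (n₁ = 35 ≥ 30, n₂ = 60 ≥ 30), so a z-interval for the difference of means applies.

Point estimate: x̄₁ - x̄₂ = 95 - 100 = -5

Standard error: SE = √(s₁²/n₁ + s₂²/n₂)
= √(11²/35 + 14²/60)
= √(3.457143 + 3.266667)
= 2.593031

For 95% confidence, z* = 1.96 (from standard normal table)
Margin of error: E = z* × SE = 1.96 × 2.593031 = 5.0823

Z-interval: (x̄₁ - x̄₂) ± E = -5 ± 5.0823 = (-10.0823, 0.0823)

Rounded to 2 decimal places:

(-10.08, 0.08)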